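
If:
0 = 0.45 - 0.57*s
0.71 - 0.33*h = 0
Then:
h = 2.15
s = 0.79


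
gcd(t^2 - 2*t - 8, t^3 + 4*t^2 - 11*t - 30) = t + 2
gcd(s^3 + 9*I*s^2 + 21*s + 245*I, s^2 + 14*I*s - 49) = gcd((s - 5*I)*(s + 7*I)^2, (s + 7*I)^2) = s^2 + 14*I*s - 49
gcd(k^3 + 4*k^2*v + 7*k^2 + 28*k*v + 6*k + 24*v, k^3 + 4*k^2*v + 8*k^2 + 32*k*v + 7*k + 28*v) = k^2 + 4*k*v + k + 4*v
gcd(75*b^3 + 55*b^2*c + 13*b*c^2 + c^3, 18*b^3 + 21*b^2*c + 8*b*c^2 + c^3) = 3*b + c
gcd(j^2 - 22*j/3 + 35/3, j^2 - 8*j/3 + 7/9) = j - 7/3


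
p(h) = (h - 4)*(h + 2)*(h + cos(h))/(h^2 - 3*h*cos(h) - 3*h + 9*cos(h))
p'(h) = (1 - sin(h))*(h - 4)*(h + 2)/(h^2 - 3*h*cos(h) - 3*h + 9*cos(h)) + (h - 4)*(h + 2)*(h + cos(h))*(-3*h*sin(h) - 2*h + 9*sin(h) + 3*cos(h) + 3)/(h^2 - 3*h*cos(h) - 3*h + 9*cos(h))^2 + (h - 4)*(h + cos(h))/(h^2 - 3*h*cos(h) - 3*h + 9*cos(h)) + (h + 2)*(h + cos(h))/(h^2 - 3*h*cos(h) - 3*h + 9*cos(h))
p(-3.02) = -113.23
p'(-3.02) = -1568.92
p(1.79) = 4.46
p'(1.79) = -4.26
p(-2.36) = -5.69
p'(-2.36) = 46.23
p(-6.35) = -2.76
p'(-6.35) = 0.92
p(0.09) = -1.05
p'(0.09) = -1.94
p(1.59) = 5.85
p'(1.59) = -10.85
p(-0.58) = -0.15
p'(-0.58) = -0.99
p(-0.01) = -0.87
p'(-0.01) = -1.68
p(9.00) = 6.32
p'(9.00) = 0.04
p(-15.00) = -17.00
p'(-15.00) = 4.31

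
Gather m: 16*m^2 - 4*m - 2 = 16*m^2 - 4*m - 2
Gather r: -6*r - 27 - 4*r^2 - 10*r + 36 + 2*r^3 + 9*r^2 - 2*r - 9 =2*r^3 + 5*r^2 - 18*r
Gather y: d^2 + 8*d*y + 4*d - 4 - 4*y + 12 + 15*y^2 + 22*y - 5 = d^2 + 4*d + 15*y^2 + y*(8*d + 18) + 3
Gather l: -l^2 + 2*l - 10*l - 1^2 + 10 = -l^2 - 8*l + 9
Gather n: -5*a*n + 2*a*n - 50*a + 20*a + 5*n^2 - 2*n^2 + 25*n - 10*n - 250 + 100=-30*a + 3*n^2 + n*(15 - 3*a) - 150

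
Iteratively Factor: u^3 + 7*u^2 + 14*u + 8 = (u + 1)*(u^2 + 6*u + 8) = (u + 1)*(u + 2)*(u + 4)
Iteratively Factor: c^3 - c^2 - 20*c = (c + 4)*(c^2 - 5*c) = (c - 5)*(c + 4)*(c)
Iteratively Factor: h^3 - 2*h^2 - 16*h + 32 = (h + 4)*(h^2 - 6*h + 8) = (h - 2)*(h + 4)*(h - 4)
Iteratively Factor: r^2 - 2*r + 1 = (r - 1)*(r - 1)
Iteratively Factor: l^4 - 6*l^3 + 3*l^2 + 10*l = (l - 2)*(l^3 - 4*l^2 - 5*l) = (l - 2)*(l + 1)*(l^2 - 5*l) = l*(l - 2)*(l + 1)*(l - 5)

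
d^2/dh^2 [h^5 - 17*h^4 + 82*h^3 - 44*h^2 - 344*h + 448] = 20*h^3 - 204*h^2 + 492*h - 88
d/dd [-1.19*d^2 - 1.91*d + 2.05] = -2.38*d - 1.91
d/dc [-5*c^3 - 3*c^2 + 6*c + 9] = -15*c^2 - 6*c + 6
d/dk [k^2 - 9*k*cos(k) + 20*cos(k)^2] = 9*k*sin(k) + 2*k - 20*sin(2*k) - 9*cos(k)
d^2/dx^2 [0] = 0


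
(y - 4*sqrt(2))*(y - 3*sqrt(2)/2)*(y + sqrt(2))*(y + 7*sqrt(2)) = y^4 + 5*sqrt(2)*y^3/2 - 62*y^2 + 19*sqrt(2)*y + 168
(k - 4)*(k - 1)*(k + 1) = k^3 - 4*k^2 - k + 4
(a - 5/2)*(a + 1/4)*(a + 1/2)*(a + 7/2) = a^4 + 7*a^3/4 - 63*a^2/8 - 103*a/16 - 35/32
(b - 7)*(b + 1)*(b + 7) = b^3 + b^2 - 49*b - 49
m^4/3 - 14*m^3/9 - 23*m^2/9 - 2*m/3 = m*(m/3 + 1/3)*(m - 6)*(m + 1/3)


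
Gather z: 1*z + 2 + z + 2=2*z + 4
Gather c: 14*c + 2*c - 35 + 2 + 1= 16*c - 32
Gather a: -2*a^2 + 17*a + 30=-2*a^2 + 17*a + 30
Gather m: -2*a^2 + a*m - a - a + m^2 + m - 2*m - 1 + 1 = -2*a^2 - 2*a + m^2 + m*(a - 1)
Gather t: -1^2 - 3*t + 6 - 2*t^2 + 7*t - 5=-2*t^2 + 4*t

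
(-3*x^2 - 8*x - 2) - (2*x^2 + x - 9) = -5*x^2 - 9*x + 7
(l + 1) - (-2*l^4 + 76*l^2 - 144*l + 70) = 2*l^4 - 76*l^2 + 145*l - 69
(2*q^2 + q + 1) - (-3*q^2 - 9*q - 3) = 5*q^2 + 10*q + 4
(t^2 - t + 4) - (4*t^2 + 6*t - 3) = -3*t^2 - 7*t + 7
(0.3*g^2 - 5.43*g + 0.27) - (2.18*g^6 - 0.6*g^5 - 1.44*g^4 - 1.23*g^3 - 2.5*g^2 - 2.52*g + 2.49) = -2.18*g^6 + 0.6*g^5 + 1.44*g^4 + 1.23*g^3 + 2.8*g^2 - 2.91*g - 2.22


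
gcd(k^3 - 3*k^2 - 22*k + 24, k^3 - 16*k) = k + 4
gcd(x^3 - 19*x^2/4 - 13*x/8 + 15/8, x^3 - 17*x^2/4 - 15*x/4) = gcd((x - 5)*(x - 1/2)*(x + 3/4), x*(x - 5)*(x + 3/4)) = x^2 - 17*x/4 - 15/4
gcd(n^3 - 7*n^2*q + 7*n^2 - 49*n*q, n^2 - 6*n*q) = n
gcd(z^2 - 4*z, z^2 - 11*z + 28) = z - 4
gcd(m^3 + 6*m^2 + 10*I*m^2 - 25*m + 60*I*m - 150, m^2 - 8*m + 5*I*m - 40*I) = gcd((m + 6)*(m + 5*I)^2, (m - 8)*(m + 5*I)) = m + 5*I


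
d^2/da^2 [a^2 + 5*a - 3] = 2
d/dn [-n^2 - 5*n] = -2*n - 5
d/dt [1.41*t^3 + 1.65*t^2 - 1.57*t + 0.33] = 4.23*t^2 + 3.3*t - 1.57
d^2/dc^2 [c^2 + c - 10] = 2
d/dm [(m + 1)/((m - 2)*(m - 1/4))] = 4*(-4*m^2 - 8*m + 11)/(16*m^4 - 72*m^3 + 97*m^2 - 36*m + 4)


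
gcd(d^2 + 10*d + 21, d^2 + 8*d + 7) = d + 7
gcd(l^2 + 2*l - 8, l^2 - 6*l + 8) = l - 2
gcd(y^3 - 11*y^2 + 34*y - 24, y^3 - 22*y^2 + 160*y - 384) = y - 6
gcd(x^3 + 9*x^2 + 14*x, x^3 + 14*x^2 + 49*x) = x^2 + 7*x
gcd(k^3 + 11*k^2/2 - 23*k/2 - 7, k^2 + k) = 1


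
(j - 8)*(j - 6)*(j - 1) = j^3 - 15*j^2 + 62*j - 48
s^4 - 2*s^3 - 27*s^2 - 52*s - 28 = (s - 7)*(s + 1)*(s + 2)^2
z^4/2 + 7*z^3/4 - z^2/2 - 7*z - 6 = (z/2 + 1)*(z - 2)*(z + 3/2)*(z + 2)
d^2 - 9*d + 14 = (d - 7)*(d - 2)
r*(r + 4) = r^2 + 4*r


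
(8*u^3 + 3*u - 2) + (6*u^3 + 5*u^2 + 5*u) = 14*u^3 + 5*u^2 + 8*u - 2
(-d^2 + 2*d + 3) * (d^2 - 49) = -d^4 + 2*d^3 + 52*d^2 - 98*d - 147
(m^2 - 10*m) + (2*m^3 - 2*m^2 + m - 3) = 2*m^3 - m^2 - 9*m - 3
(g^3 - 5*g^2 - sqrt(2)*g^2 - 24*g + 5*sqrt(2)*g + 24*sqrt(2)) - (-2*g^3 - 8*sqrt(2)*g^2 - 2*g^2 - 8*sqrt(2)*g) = 3*g^3 - 3*g^2 + 7*sqrt(2)*g^2 - 24*g + 13*sqrt(2)*g + 24*sqrt(2)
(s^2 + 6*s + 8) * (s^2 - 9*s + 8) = s^4 - 3*s^3 - 38*s^2 - 24*s + 64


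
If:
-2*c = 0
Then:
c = 0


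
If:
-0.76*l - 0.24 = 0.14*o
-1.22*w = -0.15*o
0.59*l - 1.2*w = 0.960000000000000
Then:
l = 0.51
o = -4.47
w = -0.55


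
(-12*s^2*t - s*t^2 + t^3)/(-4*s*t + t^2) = 3*s + t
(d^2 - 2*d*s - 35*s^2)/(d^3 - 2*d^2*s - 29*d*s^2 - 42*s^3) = (d + 5*s)/(d^2 + 5*d*s + 6*s^2)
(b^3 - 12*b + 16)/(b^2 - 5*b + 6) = (b^2 + 2*b - 8)/(b - 3)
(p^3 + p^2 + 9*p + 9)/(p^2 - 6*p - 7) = (p^2 + 9)/(p - 7)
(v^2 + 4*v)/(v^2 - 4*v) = (v + 4)/(v - 4)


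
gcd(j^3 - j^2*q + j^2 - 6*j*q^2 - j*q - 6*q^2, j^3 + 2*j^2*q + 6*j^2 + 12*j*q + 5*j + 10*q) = j^2 + 2*j*q + j + 2*q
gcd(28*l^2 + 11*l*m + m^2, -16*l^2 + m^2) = 4*l + m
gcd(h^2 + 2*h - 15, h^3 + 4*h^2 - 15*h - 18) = h - 3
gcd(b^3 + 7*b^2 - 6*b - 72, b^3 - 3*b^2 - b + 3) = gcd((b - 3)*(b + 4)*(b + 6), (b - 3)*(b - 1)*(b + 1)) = b - 3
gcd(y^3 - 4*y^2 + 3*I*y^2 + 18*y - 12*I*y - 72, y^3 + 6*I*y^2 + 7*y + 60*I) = y - 3*I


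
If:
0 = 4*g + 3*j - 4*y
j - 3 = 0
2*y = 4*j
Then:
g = 15/4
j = 3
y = 6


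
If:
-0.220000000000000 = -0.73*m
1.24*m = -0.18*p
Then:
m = 0.30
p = -2.08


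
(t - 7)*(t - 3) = t^2 - 10*t + 21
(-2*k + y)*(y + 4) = -2*k*y - 8*k + y^2 + 4*y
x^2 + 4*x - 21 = (x - 3)*(x + 7)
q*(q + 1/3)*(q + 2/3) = q^3 + q^2 + 2*q/9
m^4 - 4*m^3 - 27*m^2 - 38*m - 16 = (m - 8)*(m + 1)^2*(m + 2)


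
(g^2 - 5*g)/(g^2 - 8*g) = (g - 5)/(g - 8)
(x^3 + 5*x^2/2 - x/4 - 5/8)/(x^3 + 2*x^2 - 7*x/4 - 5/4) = (x - 1/2)/(x - 1)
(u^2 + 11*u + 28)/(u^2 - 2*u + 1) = (u^2 + 11*u + 28)/(u^2 - 2*u + 1)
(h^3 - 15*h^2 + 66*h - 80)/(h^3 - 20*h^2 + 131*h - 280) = (h - 2)/(h - 7)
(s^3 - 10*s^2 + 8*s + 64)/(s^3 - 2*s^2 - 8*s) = (s - 8)/s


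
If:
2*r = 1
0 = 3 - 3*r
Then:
No Solution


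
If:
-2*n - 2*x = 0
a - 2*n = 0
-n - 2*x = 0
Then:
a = 0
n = 0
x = 0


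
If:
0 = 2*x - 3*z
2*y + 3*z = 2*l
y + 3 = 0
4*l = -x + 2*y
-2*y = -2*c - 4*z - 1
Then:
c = -51/10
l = -9/5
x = 6/5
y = -3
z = 4/5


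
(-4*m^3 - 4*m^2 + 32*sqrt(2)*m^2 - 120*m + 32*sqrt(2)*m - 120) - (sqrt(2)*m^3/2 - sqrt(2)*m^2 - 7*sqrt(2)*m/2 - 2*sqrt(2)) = -4*m^3 - sqrt(2)*m^3/2 - 4*m^2 + 33*sqrt(2)*m^2 - 120*m + 71*sqrt(2)*m/2 - 120 + 2*sqrt(2)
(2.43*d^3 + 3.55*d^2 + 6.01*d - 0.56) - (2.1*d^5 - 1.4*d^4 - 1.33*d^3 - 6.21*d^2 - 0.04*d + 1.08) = -2.1*d^5 + 1.4*d^4 + 3.76*d^3 + 9.76*d^2 + 6.05*d - 1.64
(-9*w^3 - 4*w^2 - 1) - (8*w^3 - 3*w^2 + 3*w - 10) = -17*w^3 - w^2 - 3*w + 9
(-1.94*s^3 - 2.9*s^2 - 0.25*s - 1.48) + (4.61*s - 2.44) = -1.94*s^3 - 2.9*s^2 + 4.36*s - 3.92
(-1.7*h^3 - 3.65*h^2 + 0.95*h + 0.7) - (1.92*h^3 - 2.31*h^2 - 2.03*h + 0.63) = -3.62*h^3 - 1.34*h^2 + 2.98*h + 0.07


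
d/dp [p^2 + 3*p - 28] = 2*p + 3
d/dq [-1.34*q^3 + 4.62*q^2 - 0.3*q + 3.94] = -4.02*q^2 + 9.24*q - 0.3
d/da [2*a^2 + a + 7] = 4*a + 1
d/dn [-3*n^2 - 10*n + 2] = -6*n - 10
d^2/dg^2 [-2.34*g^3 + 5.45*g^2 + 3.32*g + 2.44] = 10.9 - 14.04*g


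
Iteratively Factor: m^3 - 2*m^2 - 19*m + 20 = (m + 4)*(m^2 - 6*m + 5) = (m - 1)*(m + 4)*(m - 5)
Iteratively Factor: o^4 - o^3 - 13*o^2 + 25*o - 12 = (o - 1)*(o^3 - 13*o + 12) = (o - 3)*(o - 1)*(o^2 + 3*o - 4) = (o - 3)*(o - 1)*(o + 4)*(o - 1)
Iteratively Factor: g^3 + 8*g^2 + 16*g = (g)*(g^2 + 8*g + 16) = g*(g + 4)*(g + 4)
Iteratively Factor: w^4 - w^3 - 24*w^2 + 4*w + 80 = (w - 5)*(w^3 + 4*w^2 - 4*w - 16) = (w - 5)*(w + 2)*(w^2 + 2*w - 8) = (w - 5)*(w + 2)*(w + 4)*(w - 2)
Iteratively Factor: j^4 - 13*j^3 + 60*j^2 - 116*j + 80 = (j - 5)*(j^3 - 8*j^2 + 20*j - 16) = (j - 5)*(j - 4)*(j^2 - 4*j + 4) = (j - 5)*(j - 4)*(j - 2)*(j - 2)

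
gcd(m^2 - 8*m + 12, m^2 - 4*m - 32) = 1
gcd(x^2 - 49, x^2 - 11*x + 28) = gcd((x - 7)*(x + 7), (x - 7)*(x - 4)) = x - 7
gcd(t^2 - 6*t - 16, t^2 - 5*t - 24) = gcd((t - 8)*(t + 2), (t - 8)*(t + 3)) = t - 8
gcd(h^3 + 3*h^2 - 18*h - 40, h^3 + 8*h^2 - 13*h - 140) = h^2 + h - 20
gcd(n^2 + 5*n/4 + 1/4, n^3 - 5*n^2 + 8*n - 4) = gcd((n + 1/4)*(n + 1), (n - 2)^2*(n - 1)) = 1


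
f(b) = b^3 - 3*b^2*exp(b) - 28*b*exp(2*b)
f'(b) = -3*b^2*exp(b) + 3*b^2 - 56*b*exp(2*b) - 6*b*exp(b) - 28*exp(2*b)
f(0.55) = -47.67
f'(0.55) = -183.03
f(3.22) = -57221.96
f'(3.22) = -131724.01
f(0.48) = -36.11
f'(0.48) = -148.41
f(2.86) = -24821.88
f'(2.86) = -58074.50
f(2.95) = -30625.23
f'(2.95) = -71336.12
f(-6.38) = -259.90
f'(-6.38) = 121.97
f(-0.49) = 4.59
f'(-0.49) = 1.87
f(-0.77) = 3.34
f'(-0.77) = 6.34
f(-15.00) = -3375.00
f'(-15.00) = 675.00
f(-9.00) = -729.03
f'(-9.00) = 242.98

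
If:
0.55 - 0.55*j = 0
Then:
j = 1.00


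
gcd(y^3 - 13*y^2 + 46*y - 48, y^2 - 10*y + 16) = y^2 - 10*y + 16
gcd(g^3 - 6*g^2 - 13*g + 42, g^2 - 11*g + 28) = g - 7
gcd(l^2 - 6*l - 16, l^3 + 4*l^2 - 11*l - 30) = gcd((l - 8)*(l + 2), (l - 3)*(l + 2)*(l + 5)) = l + 2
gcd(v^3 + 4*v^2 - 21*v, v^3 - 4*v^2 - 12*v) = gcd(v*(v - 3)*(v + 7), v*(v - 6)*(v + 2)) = v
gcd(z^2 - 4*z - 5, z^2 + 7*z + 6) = z + 1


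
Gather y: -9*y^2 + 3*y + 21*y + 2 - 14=-9*y^2 + 24*y - 12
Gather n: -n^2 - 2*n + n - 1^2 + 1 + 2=-n^2 - n + 2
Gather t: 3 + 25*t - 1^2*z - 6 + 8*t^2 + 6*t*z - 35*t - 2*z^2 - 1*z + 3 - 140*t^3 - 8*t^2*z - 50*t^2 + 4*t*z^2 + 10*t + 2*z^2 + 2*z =-140*t^3 + t^2*(-8*z - 42) + t*(4*z^2 + 6*z)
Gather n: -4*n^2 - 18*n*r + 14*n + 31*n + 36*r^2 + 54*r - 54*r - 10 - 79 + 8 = -4*n^2 + n*(45 - 18*r) + 36*r^2 - 81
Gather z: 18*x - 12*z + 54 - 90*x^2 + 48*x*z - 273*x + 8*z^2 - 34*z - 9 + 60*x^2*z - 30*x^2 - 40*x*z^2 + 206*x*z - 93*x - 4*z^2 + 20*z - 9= -120*x^2 - 348*x + z^2*(4 - 40*x) + z*(60*x^2 + 254*x - 26) + 36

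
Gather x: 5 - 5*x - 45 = -5*x - 40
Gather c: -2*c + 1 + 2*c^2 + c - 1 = 2*c^2 - c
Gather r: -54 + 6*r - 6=6*r - 60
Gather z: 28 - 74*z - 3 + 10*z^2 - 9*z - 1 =10*z^2 - 83*z + 24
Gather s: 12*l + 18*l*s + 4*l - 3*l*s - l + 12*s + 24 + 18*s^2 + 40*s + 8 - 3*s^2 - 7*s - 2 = 15*l + 15*s^2 + s*(15*l + 45) + 30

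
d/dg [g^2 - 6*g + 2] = 2*g - 6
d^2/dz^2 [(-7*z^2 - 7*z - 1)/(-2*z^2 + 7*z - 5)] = 18*(14*z^3 - 22*z^2 - 28*z + 51)/(8*z^6 - 84*z^5 + 354*z^4 - 763*z^3 + 885*z^2 - 525*z + 125)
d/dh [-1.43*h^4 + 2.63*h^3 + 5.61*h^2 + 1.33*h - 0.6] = -5.72*h^3 + 7.89*h^2 + 11.22*h + 1.33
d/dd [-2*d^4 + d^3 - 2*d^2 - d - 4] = -8*d^3 + 3*d^2 - 4*d - 1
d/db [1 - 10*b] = -10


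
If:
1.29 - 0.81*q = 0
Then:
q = 1.59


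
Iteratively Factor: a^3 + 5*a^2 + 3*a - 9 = (a + 3)*(a^2 + 2*a - 3) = (a + 3)^2*(a - 1)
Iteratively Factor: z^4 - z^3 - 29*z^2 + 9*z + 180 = (z - 5)*(z^3 + 4*z^2 - 9*z - 36) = (z - 5)*(z - 3)*(z^2 + 7*z + 12) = (z - 5)*(z - 3)*(z + 4)*(z + 3)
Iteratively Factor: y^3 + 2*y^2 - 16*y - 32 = (y - 4)*(y^2 + 6*y + 8) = (y - 4)*(y + 2)*(y + 4)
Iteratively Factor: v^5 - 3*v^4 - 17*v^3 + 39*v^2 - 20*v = (v + 4)*(v^4 - 7*v^3 + 11*v^2 - 5*v) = (v - 5)*(v + 4)*(v^3 - 2*v^2 + v) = v*(v - 5)*(v + 4)*(v^2 - 2*v + 1) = v*(v - 5)*(v - 1)*(v + 4)*(v - 1)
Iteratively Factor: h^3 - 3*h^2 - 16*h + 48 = (h - 3)*(h^2 - 16) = (h - 4)*(h - 3)*(h + 4)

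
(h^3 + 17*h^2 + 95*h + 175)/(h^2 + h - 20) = (h^2 + 12*h + 35)/(h - 4)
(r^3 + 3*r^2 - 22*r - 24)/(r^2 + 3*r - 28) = (r^2 + 7*r + 6)/(r + 7)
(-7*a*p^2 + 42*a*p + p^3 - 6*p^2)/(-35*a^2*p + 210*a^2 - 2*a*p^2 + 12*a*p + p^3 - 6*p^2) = p/(5*a + p)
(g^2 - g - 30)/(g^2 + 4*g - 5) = (g - 6)/(g - 1)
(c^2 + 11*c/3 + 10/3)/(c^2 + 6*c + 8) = (c + 5/3)/(c + 4)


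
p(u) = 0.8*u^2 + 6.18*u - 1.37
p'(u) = 1.6*u + 6.18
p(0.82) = 4.24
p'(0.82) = 7.49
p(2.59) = 20.00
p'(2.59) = 10.32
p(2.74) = 21.57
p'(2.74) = 10.56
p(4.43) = 41.71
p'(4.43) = 13.27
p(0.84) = 4.39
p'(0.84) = 7.52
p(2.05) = 14.66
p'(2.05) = 9.46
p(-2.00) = -10.53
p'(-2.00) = 2.98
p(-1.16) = -7.46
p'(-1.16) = 4.32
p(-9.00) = 7.81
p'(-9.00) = -8.22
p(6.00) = 64.51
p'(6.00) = 15.78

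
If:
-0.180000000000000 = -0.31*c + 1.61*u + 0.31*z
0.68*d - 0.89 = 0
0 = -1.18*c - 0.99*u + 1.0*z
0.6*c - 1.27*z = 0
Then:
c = 0.14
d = 1.31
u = -0.10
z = 0.06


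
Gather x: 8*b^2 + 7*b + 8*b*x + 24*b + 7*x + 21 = 8*b^2 + 31*b + x*(8*b + 7) + 21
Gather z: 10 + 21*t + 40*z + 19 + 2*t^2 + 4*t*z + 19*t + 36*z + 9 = 2*t^2 + 40*t + z*(4*t + 76) + 38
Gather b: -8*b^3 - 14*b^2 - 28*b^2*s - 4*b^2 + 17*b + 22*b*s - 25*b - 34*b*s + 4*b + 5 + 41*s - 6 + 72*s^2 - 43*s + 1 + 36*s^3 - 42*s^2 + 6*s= -8*b^3 + b^2*(-28*s - 18) + b*(-12*s - 4) + 36*s^3 + 30*s^2 + 4*s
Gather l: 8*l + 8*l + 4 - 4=16*l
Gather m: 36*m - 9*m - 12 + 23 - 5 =27*m + 6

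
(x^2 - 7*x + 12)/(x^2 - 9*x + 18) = (x - 4)/(x - 6)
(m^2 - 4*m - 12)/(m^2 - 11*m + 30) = (m + 2)/(m - 5)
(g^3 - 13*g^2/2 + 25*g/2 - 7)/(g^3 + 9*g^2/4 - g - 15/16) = 8*(2*g^3 - 13*g^2 + 25*g - 14)/(16*g^3 + 36*g^2 - 16*g - 15)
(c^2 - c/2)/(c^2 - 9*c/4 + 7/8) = 4*c/(4*c - 7)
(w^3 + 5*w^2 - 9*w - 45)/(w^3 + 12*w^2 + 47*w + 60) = (w - 3)/(w + 4)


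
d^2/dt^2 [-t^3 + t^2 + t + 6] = 2 - 6*t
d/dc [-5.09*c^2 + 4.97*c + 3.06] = 4.97 - 10.18*c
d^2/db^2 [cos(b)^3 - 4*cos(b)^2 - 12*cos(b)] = 45*cos(b)/4 + 8*cos(2*b) - 9*cos(3*b)/4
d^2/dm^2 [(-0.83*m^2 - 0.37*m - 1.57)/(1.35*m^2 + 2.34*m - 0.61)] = (3.89529*m^3 - 21.26898*m^2 - 31.58595*m - 21.453136)/(2.460375*m^6 + 12.79395*m^5 + 18.841005*m^4 + 1.250964*m^3 - 8.513343*m^2 + 2.612142*m - 0.226981)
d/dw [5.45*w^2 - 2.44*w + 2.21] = 10.9*w - 2.44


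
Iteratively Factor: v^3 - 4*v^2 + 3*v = (v - 3)*(v^2 - v) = v*(v - 3)*(v - 1)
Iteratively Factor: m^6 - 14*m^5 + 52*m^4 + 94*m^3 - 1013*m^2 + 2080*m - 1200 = (m - 5)*(m^5 - 9*m^4 + 7*m^3 + 129*m^2 - 368*m + 240) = (m - 5)*(m - 1)*(m^4 - 8*m^3 - m^2 + 128*m - 240) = (m - 5)*(m - 1)*(m + 4)*(m^3 - 12*m^2 + 47*m - 60) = (m - 5)*(m - 4)*(m - 1)*(m + 4)*(m^2 - 8*m + 15) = (m - 5)^2*(m - 4)*(m - 1)*(m + 4)*(m - 3)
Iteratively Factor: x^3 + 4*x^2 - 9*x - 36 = (x + 3)*(x^2 + x - 12) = (x + 3)*(x + 4)*(x - 3)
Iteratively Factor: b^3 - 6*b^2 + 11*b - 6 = (b - 1)*(b^2 - 5*b + 6) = (b - 3)*(b - 1)*(b - 2)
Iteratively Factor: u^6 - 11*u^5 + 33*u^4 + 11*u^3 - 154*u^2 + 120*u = (u - 1)*(u^5 - 10*u^4 + 23*u^3 + 34*u^2 - 120*u) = (u - 4)*(u - 1)*(u^4 - 6*u^3 - u^2 + 30*u) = (u - 4)*(u - 3)*(u - 1)*(u^3 - 3*u^2 - 10*u) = (u - 5)*(u - 4)*(u - 3)*(u - 1)*(u^2 + 2*u) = (u - 5)*(u - 4)*(u - 3)*(u - 1)*(u + 2)*(u)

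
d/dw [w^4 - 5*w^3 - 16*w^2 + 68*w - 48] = 4*w^3 - 15*w^2 - 32*w + 68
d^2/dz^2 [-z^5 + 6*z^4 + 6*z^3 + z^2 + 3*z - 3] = -20*z^3 + 72*z^2 + 36*z + 2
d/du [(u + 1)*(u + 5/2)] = 2*u + 7/2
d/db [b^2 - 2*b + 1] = 2*b - 2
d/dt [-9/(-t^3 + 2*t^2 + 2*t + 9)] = 9*(-3*t^2 + 4*t + 2)/(-t^3 + 2*t^2 + 2*t + 9)^2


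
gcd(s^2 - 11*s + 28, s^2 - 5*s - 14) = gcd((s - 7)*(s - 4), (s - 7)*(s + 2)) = s - 7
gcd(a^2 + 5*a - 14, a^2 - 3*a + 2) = a - 2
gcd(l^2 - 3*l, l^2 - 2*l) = l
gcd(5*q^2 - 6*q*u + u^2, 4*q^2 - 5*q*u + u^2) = q - u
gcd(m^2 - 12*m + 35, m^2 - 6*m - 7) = m - 7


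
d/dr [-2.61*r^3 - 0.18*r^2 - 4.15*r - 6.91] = -7.83*r^2 - 0.36*r - 4.15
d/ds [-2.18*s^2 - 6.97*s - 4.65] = -4.36*s - 6.97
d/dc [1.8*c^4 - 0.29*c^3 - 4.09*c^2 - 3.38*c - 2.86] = 7.2*c^3 - 0.87*c^2 - 8.18*c - 3.38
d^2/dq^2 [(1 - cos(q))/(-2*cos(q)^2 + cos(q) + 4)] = (36*sin(q)^4*cos(q) - 14*sin(q)^4 + 41*sin(q)^2 - 15*cos(q)/2 + 39*cos(3*q)/2 - 2*cos(5*q) - 1)/(2*sin(q)^2 + cos(q) + 2)^3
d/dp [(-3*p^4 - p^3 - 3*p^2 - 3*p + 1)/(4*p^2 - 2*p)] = (-12*p^5 + 7*p^4 + 2*p^3 + 9*p^2 - 4*p + 1)/(2*p^2*(4*p^2 - 4*p + 1))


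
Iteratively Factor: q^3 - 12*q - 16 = (q + 2)*(q^2 - 2*q - 8) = (q - 4)*(q + 2)*(q + 2)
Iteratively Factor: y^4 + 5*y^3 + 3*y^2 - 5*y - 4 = (y + 4)*(y^3 + y^2 - y - 1) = (y - 1)*(y + 4)*(y^2 + 2*y + 1) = (y - 1)*(y + 1)*(y + 4)*(y + 1)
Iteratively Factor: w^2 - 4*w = (w)*(w - 4)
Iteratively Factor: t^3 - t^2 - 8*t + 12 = (t - 2)*(t^2 + t - 6) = (t - 2)*(t + 3)*(t - 2)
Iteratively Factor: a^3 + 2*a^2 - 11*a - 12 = (a + 4)*(a^2 - 2*a - 3) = (a - 3)*(a + 4)*(a + 1)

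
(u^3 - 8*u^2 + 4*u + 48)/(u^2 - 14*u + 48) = (u^2 - 2*u - 8)/(u - 8)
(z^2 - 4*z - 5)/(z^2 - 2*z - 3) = (z - 5)/(z - 3)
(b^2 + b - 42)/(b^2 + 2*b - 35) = (b - 6)/(b - 5)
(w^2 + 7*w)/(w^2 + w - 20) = w*(w + 7)/(w^2 + w - 20)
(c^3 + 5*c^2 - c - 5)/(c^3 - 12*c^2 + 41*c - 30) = (c^2 + 6*c + 5)/(c^2 - 11*c + 30)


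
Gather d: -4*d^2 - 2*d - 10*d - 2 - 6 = -4*d^2 - 12*d - 8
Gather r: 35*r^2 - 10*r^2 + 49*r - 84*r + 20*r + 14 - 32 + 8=25*r^2 - 15*r - 10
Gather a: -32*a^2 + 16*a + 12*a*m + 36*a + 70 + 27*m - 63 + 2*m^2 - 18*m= -32*a^2 + a*(12*m + 52) + 2*m^2 + 9*m + 7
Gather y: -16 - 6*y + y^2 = y^2 - 6*y - 16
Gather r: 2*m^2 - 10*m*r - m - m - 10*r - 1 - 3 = 2*m^2 - 2*m + r*(-10*m - 10) - 4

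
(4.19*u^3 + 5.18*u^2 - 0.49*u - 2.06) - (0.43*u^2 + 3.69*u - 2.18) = 4.19*u^3 + 4.75*u^2 - 4.18*u + 0.12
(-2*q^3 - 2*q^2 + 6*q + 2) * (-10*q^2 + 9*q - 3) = 20*q^5 + 2*q^4 - 72*q^3 + 40*q^2 - 6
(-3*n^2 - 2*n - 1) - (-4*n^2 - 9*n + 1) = n^2 + 7*n - 2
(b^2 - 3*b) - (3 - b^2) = 2*b^2 - 3*b - 3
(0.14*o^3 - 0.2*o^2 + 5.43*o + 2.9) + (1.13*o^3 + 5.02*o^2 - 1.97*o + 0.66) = 1.27*o^3 + 4.82*o^2 + 3.46*o + 3.56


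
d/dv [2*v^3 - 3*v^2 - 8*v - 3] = 6*v^2 - 6*v - 8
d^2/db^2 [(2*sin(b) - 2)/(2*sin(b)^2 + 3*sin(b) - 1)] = 2*(-4*sin(b)^5 + 22*sin(b)^4 + 14*sin(b)^3 - 10*sin(b)^2 - 22*sin(b) - 16)/(3*sin(b) - cos(2*b))^3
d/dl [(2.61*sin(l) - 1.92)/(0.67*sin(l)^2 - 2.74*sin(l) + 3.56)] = (-1.7487*sin(l)^2 + 2.5728*sin(l) + 4.0308)*cos(l)/(0.4489*sin(l)^4 - 3.6716*sin(l)^3 + 12.278*sin(l)^2 - 19.5088*sin(l) + 12.6736)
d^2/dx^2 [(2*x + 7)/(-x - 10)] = 26/(x + 10)^3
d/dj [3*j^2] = 6*j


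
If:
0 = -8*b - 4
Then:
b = -1/2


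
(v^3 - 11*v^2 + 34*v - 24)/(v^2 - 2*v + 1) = (v^2 - 10*v + 24)/(v - 1)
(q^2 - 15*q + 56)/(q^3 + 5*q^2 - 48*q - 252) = (q - 8)/(q^2 + 12*q + 36)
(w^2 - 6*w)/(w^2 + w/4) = 4*(w - 6)/(4*w + 1)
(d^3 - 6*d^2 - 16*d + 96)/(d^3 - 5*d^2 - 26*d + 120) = (d + 4)/(d + 5)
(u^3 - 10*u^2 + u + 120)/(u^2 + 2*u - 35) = (u^2 - 5*u - 24)/(u + 7)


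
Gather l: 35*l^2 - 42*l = 35*l^2 - 42*l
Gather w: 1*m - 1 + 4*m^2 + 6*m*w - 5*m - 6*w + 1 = 4*m^2 - 4*m + w*(6*m - 6)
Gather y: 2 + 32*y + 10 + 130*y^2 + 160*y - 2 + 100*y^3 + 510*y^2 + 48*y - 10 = 100*y^3 + 640*y^2 + 240*y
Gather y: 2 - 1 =1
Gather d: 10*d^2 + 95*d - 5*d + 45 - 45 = 10*d^2 + 90*d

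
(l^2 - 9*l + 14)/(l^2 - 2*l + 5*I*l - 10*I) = (l - 7)/(l + 5*I)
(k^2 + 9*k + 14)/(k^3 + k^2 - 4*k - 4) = (k + 7)/(k^2 - k - 2)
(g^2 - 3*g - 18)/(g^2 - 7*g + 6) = (g + 3)/(g - 1)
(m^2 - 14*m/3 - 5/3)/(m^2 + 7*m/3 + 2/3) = (m - 5)/(m + 2)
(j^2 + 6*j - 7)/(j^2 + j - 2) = (j + 7)/(j + 2)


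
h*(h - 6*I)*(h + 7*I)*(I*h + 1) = I*h^4 + 43*I*h^2 + 42*h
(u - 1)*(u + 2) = u^2 + u - 2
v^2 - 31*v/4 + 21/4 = (v - 7)*(v - 3/4)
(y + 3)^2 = y^2 + 6*y + 9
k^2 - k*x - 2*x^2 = (k - 2*x)*(k + x)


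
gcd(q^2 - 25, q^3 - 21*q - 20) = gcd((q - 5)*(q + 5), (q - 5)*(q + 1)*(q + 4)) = q - 5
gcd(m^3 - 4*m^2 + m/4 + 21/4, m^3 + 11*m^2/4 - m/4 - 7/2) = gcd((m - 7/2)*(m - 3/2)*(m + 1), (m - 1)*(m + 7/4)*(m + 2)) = 1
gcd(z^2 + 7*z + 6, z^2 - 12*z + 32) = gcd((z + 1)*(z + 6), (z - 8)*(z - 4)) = 1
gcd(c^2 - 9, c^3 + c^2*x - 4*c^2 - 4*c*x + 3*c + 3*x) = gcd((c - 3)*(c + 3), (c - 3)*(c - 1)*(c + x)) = c - 3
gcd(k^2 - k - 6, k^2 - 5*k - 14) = k + 2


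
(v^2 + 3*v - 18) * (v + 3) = v^3 + 6*v^2 - 9*v - 54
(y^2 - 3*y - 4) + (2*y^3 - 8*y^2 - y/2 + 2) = 2*y^3 - 7*y^2 - 7*y/2 - 2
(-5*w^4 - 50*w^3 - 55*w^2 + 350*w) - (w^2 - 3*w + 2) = -5*w^4 - 50*w^3 - 56*w^2 + 353*w - 2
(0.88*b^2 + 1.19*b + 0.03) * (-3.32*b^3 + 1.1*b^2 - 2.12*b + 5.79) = -2.9216*b^5 - 2.9828*b^4 - 0.6562*b^3 + 2.6054*b^2 + 6.8265*b + 0.1737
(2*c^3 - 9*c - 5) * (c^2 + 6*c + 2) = 2*c^5 + 12*c^4 - 5*c^3 - 59*c^2 - 48*c - 10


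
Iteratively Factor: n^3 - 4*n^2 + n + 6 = (n + 1)*(n^2 - 5*n + 6) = (n - 3)*(n + 1)*(n - 2)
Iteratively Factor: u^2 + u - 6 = (u - 2)*(u + 3)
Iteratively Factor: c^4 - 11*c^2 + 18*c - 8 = (c - 1)*(c^3 + c^2 - 10*c + 8) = (c - 2)*(c - 1)*(c^2 + 3*c - 4) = (c - 2)*(c - 1)^2*(c + 4)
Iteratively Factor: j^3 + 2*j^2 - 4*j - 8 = (j - 2)*(j^2 + 4*j + 4) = (j - 2)*(j + 2)*(j + 2)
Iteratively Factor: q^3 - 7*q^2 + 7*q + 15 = (q + 1)*(q^2 - 8*q + 15) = (q - 3)*(q + 1)*(q - 5)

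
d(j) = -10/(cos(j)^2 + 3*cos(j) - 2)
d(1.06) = 33.97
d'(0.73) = -47.88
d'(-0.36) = 6.05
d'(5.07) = 50.63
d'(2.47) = -0.64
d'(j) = -10*(2*sin(j)*cos(j) + 3*sin(j))/(cos(j)^2 + 3*cos(j) - 2)^2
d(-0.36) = -5.94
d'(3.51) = 0.26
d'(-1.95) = 2.37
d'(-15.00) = 0.70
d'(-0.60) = 19.61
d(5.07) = 12.09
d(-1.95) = 3.36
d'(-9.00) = 0.32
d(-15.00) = 2.70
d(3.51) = 2.55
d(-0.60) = -8.64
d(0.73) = -12.65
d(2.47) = 2.68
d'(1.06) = -400.40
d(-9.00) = 2.56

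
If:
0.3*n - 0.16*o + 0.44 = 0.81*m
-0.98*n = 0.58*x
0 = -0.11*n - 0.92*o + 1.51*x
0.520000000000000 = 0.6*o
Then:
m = 0.26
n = -0.30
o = 0.87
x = 0.51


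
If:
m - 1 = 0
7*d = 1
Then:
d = 1/7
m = 1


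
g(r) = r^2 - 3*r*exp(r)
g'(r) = -3*r*exp(r) + 2*r - 3*exp(r)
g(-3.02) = 9.56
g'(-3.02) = -5.74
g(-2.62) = 7.44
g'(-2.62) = -4.89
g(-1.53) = 3.33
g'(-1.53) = -2.72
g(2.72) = -116.47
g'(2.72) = -163.97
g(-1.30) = 2.75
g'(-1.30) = -2.35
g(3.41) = -297.99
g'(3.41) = -393.59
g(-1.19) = 2.50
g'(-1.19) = -2.21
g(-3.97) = 15.99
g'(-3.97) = -7.77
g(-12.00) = 144.00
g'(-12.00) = -24.00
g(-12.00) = 144.00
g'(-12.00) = -24.00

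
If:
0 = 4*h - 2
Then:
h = 1/2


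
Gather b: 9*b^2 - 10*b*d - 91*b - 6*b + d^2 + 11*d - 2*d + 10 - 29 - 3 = 9*b^2 + b*(-10*d - 97) + d^2 + 9*d - 22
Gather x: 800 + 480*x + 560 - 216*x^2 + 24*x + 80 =-216*x^2 + 504*x + 1440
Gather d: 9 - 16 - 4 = -11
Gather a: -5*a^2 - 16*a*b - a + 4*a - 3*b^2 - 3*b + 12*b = -5*a^2 + a*(3 - 16*b) - 3*b^2 + 9*b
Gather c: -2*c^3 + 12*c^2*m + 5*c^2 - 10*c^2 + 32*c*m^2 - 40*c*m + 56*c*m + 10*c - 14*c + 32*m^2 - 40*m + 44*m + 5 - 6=-2*c^3 + c^2*(12*m - 5) + c*(32*m^2 + 16*m - 4) + 32*m^2 + 4*m - 1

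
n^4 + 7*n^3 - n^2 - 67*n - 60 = (n - 3)*(n + 1)*(n + 4)*(n + 5)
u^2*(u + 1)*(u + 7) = u^4 + 8*u^3 + 7*u^2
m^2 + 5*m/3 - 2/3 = (m - 1/3)*(m + 2)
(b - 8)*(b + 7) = b^2 - b - 56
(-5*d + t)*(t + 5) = -5*d*t - 25*d + t^2 + 5*t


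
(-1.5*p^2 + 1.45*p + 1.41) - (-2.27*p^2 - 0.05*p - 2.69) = 0.77*p^2 + 1.5*p + 4.1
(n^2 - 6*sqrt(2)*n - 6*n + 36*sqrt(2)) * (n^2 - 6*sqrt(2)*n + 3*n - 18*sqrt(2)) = n^4 - 12*sqrt(2)*n^3 - 3*n^3 + 36*sqrt(2)*n^2 + 54*n^2 - 216*n + 216*sqrt(2)*n - 1296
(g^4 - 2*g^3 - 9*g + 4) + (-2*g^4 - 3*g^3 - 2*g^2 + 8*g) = -g^4 - 5*g^3 - 2*g^2 - g + 4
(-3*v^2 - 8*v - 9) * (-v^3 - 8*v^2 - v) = 3*v^5 + 32*v^4 + 76*v^3 + 80*v^2 + 9*v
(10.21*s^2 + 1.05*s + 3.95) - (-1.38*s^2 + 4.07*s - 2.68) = 11.59*s^2 - 3.02*s + 6.63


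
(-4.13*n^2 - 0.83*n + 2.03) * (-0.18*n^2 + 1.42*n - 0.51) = 0.7434*n^4 - 5.7152*n^3 + 0.5623*n^2 + 3.3059*n - 1.0353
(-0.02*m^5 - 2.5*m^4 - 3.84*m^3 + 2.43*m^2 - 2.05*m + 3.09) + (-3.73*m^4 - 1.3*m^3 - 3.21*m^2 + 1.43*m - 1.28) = -0.02*m^5 - 6.23*m^4 - 5.14*m^3 - 0.78*m^2 - 0.62*m + 1.81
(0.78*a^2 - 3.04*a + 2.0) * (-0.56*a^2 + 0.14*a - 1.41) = -0.4368*a^4 + 1.8116*a^3 - 2.6454*a^2 + 4.5664*a - 2.82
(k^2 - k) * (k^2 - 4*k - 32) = k^4 - 5*k^3 - 28*k^2 + 32*k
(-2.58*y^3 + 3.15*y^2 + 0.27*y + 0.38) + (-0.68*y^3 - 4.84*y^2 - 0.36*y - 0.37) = -3.26*y^3 - 1.69*y^2 - 0.09*y + 0.01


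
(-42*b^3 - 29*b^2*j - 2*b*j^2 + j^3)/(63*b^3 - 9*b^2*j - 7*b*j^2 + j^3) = (-2*b - j)/(3*b - j)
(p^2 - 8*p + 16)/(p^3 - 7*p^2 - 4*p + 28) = (p^2 - 8*p + 16)/(p^3 - 7*p^2 - 4*p + 28)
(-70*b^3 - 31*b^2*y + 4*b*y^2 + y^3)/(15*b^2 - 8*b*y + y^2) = (14*b^2 + 9*b*y + y^2)/(-3*b + y)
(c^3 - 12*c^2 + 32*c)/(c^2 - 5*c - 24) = c*(c - 4)/(c + 3)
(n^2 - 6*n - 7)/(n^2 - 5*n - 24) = (-n^2 + 6*n + 7)/(-n^2 + 5*n + 24)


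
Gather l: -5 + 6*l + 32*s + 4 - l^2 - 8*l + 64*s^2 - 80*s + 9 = -l^2 - 2*l + 64*s^2 - 48*s + 8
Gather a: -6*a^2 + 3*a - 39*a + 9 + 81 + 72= -6*a^2 - 36*a + 162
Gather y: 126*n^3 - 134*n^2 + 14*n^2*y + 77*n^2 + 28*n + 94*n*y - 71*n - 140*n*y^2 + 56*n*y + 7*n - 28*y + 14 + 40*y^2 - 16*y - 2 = 126*n^3 - 57*n^2 - 36*n + y^2*(40 - 140*n) + y*(14*n^2 + 150*n - 44) + 12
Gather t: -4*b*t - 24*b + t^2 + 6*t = -24*b + t^2 + t*(6 - 4*b)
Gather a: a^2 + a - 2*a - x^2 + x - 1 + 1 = a^2 - a - x^2 + x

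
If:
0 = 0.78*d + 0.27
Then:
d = -0.35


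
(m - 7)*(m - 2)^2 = m^3 - 11*m^2 + 32*m - 28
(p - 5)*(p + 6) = p^2 + p - 30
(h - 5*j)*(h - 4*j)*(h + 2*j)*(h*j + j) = h^4*j - 7*h^3*j^2 + h^3*j + 2*h^2*j^3 - 7*h^2*j^2 + 40*h*j^4 + 2*h*j^3 + 40*j^4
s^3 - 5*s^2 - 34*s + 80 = (s - 8)*(s - 2)*(s + 5)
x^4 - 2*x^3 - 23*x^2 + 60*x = x*(x - 4)*(x - 3)*(x + 5)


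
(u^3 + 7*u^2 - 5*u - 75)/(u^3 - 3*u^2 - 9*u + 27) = (u^2 + 10*u + 25)/(u^2 - 9)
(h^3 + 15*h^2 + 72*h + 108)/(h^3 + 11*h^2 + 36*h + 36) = (h + 6)/(h + 2)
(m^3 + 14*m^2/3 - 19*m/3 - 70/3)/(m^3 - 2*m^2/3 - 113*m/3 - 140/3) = (3*m^2 - m - 14)/(3*m^2 - 17*m - 28)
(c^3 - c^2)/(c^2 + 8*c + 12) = c^2*(c - 1)/(c^2 + 8*c + 12)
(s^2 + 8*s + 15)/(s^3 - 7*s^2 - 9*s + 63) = (s + 5)/(s^2 - 10*s + 21)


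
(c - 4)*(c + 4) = c^2 - 16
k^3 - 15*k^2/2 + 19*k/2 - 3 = (k - 6)*(k - 1)*(k - 1/2)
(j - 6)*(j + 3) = j^2 - 3*j - 18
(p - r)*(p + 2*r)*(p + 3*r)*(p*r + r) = p^4*r + 4*p^3*r^2 + p^3*r + p^2*r^3 + 4*p^2*r^2 - 6*p*r^4 + p*r^3 - 6*r^4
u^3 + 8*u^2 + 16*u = u*(u + 4)^2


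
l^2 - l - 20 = (l - 5)*(l + 4)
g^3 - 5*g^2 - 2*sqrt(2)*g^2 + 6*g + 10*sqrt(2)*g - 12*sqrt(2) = (g - 3)*(g - 2)*(g - 2*sqrt(2))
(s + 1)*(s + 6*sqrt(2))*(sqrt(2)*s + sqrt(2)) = sqrt(2)*s^3 + 2*sqrt(2)*s^2 + 12*s^2 + sqrt(2)*s + 24*s + 12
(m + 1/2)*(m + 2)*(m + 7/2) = m^3 + 6*m^2 + 39*m/4 + 7/2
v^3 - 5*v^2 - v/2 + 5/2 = (v - 5)*(v - sqrt(2)/2)*(v + sqrt(2)/2)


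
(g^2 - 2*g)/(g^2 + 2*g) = (g - 2)/(g + 2)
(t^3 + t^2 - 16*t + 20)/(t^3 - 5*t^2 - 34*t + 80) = (t - 2)/(t - 8)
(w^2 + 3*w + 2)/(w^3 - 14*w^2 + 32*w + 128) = (w + 1)/(w^2 - 16*w + 64)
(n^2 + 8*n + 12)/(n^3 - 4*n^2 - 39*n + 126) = (n + 2)/(n^2 - 10*n + 21)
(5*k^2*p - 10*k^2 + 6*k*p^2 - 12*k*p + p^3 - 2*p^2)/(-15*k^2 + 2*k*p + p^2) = (k*p - 2*k + p^2 - 2*p)/(-3*k + p)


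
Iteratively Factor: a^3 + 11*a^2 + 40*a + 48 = (a + 4)*(a^2 + 7*a + 12) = (a + 4)^2*(a + 3)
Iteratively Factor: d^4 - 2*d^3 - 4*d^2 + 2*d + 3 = (d + 1)*(d^3 - 3*d^2 - d + 3) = (d + 1)^2*(d^2 - 4*d + 3) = (d - 1)*(d + 1)^2*(d - 3)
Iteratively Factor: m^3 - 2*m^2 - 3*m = (m - 3)*(m^2 + m) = (m - 3)*(m + 1)*(m)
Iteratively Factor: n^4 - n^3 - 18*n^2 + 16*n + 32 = (n - 2)*(n^3 + n^2 - 16*n - 16) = (n - 4)*(n - 2)*(n^2 + 5*n + 4) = (n - 4)*(n - 2)*(n + 1)*(n + 4)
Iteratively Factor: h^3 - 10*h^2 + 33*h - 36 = (h - 3)*(h^2 - 7*h + 12) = (h - 4)*(h - 3)*(h - 3)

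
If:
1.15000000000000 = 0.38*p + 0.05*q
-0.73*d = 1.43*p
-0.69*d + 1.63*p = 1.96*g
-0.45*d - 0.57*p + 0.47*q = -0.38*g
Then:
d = -7.89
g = 6.13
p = 4.03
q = -7.63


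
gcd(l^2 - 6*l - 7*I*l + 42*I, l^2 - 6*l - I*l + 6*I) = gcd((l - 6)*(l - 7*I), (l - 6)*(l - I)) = l - 6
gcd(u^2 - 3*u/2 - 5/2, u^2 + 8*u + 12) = 1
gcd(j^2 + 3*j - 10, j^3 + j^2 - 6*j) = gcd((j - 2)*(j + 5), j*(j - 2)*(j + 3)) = j - 2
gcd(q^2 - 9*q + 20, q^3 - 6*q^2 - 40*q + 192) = q - 4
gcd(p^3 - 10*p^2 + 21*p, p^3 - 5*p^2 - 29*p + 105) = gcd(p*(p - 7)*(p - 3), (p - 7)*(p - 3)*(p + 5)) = p^2 - 10*p + 21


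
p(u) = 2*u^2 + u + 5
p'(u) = 4*u + 1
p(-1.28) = 7.00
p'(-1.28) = -4.12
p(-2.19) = 12.40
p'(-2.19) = -7.76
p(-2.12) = 11.87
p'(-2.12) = -7.48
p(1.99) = 14.91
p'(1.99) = 8.96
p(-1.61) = 8.57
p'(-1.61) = -5.44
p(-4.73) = 45.02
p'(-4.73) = -17.92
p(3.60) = 34.52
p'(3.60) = 15.40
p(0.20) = 5.28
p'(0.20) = 1.80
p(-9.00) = 158.00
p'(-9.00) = -35.00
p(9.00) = 176.00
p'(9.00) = 37.00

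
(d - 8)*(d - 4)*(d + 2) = d^3 - 10*d^2 + 8*d + 64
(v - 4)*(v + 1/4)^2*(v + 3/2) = v^4 - 2*v^3 - 115*v^2/16 - 101*v/32 - 3/8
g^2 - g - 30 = (g - 6)*(g + 5)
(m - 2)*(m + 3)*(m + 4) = m^3 + 5*m^2 - 2*m - 24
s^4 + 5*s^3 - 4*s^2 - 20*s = s*(s - 2)*(s + 2)*(s + 5)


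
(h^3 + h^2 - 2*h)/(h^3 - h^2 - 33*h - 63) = h*(-h^2 - h + 2)/(-h^3 + h^2 + 33*h + 63)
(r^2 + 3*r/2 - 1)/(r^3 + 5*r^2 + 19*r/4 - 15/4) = 2*(r + 2)/(2*r^2 + 11*r + 15)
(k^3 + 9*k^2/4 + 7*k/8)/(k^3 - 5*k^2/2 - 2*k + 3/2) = k*(8*k^2 + 18*k + 7)/(4*(2*k^3 - 5*k^2 - 4*k + 3))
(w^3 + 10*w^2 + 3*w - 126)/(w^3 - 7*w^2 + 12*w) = (w^2 + 13*w + 42)/(w*(w - 4))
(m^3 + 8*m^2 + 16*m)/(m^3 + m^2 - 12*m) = (m + 4)/(m - 3)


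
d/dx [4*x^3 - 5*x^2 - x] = 12*x^2 - 10*x - 1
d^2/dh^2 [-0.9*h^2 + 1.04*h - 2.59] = -1.80000000000000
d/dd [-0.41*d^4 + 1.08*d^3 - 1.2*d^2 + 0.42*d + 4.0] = -1.64*d^3 + 3.24*d^2 - 2.4*d + 0.42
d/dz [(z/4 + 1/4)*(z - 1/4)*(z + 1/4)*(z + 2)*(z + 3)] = 5*z^4/4 + 6*z^3 + 525*z^2/64 + 45*z/16 - 11/64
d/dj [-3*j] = -3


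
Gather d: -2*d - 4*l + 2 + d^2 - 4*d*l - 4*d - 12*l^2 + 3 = d^2 + d*(-4*l - 6) - 12*l^2 - 4*l + 5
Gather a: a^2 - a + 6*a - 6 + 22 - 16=a^2 + 5*a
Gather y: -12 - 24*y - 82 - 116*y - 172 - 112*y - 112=-252*y - 378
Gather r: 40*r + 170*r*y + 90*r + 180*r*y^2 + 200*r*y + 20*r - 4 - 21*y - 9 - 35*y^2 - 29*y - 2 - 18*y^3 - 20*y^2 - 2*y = r*(180*y^2 + 370*y + 150) - 18*y^3 - 55*y^2 - 52*y - 15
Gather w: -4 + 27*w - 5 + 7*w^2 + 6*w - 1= 7*w^2 + 33*w - 10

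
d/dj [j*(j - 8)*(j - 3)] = 3*j^2 - 22*j + 24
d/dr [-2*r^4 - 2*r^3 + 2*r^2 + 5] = 2*r*(-4*r^2 - 3*r + 2)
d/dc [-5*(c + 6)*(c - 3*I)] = -10*c - 30 + 15*I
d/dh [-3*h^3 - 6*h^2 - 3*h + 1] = -9*h^2 - 12*h - 3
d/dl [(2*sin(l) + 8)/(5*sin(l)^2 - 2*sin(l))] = 2*(-5*cos(l) - 40/tan(l) + 8*cos(l)/sin(l)^2)/(5*sin(l) - 2)^2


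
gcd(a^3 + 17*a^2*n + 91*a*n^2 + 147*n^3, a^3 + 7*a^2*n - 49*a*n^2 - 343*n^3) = a^2 + 14*a*n + 49*n^2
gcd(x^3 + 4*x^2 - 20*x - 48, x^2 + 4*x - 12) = x + 6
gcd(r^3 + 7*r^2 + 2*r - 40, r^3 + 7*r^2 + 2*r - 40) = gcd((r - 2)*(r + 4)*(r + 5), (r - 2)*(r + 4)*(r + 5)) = r^3 + 7*r^2 + 2*r - 40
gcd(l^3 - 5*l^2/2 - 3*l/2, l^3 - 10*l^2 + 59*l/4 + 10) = l + 1/2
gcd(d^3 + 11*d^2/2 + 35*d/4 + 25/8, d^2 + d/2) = d + 1/2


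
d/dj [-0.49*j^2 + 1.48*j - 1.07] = 1.48 - 0.98*j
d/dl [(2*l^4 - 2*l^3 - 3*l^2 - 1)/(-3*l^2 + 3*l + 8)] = (-12*l^5 + 24*l^4 + 52*l^3 - 57*l^2 - 54*l + 3)/(9*l^4 - 18*l^3 - 39*l^2 + 48*l + 64)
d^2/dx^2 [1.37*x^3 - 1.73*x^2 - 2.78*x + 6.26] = 8.22*x - 3.46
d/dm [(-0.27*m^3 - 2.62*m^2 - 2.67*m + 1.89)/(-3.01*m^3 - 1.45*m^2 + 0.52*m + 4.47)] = (-7.4947*m^4 - 16.3542*m^3 + 8.2121*m^2 - 17.9418*m - 12.9177)/(9.0601*m^6 + 8.729*m^5 - 1.0279*m^4 - 28.4174*m^3 - 12.6926*m^2 + 4.6488*m + 19.9809)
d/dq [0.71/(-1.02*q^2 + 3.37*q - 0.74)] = (1.4484*q - 2.3927)/(1.02*q^2 - 3.37*q + 0.74)^2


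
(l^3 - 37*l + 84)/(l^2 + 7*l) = l - 7 + 12/l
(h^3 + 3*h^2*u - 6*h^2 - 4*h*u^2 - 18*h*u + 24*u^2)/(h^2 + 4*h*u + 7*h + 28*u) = (h^2 - h*u - 6*h + 6*u)/(h + 7)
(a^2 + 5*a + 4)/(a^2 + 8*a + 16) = (a + 1)/(a + 4)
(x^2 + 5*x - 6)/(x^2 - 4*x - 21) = (-x^2 - 5*x + 6)/(-x^2 + 4*x + 21)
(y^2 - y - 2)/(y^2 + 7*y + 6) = (y - 2)/(y + 6)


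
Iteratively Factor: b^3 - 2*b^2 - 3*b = (b)*(b^2 - 2*b - 3) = b*(b + 1)*(b - 3)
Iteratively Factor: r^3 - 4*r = (r - 2)*(r^2 + 2*r) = (r - 2)*(r + 2)*(r)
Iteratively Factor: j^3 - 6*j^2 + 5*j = (j)*(j^2 - 6*j + 5) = j*(j - 5)*(j - 1)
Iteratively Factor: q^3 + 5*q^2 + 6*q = (q)*(q^2 + 5*q + 6) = q*(q + 2)*(q + 3)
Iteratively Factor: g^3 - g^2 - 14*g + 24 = (g + 4)*(g^2 - 5*g + 6) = (g - 3)*(g + 4)*(g - 2)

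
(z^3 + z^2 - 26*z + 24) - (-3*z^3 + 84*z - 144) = 4*z^3 + z^2 - 110*z + 168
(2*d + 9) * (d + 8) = 2*d^2 + 25*d + 72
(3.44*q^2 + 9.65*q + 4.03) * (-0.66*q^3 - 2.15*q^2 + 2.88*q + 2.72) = -2.2704*q^5 - 13.765*q^4 - 13.5001*q^3 + 28.4843*q^2 + 37.8544*q + 10.9616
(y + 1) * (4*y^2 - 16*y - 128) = 4*y^3 - 12*y^2 - 144*y - 128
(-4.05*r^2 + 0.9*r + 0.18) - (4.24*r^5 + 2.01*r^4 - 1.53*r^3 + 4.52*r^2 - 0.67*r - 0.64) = -4.24*r^5 - 2.01*r^4 + 1.53*r^3 - 8.57*r^2 + 1.57*r + 0.82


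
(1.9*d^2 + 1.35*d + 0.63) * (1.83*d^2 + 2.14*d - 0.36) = 3.477*d^4 + 6.5365*d^3 + 3.3579*d^2 + 0.8622*d - 0.2268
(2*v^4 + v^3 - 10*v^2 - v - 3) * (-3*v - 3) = -6*v^5 - 9*v^4 + 27*v^3 + 33*v^2 + 12*v + 9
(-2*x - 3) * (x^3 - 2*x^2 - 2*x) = -2*x^4 + x^3 + 10*x^2 + 6*x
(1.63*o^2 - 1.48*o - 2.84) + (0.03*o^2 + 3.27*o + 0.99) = 1.66*o^2 + 1.79*o - 1.85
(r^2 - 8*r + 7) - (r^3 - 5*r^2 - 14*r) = -r^3 + 6*r^2 + 6*r + 7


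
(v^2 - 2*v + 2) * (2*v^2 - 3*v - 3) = 2*v^4 - 7*v^3 + 7*v^2 - 6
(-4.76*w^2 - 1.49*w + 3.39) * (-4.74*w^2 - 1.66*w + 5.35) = 22.5624*w^4 + 14.9642*w^3 - 39.0612*w^2 - 13.5989*w + 18.1365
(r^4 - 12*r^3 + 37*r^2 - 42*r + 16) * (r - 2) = r^5 - 14*r^4 + 61*r^3 - 116*r^2 + 100*r - 32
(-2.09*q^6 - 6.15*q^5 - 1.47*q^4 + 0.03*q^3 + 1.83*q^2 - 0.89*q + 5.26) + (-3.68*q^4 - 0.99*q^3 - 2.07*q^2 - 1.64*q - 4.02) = -2.09*q^6 - 6.15*q^5 - 5.15*q^4 - 0.96*q^3 - 0.24*q^2 - 2.53*q + 1.24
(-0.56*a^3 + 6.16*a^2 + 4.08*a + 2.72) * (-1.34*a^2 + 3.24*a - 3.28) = 0.7504*a^5 - 10.0688*a^4 + 16.328*a^3 - 10.6304*a^2 - 4.5696*a - 8.9216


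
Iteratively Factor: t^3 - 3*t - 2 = (t + 1)*(t^2 - t - 2) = (t - 2)*(t + 1)*(t + 1)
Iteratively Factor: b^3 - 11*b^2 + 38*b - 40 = (b - 2)*(b^2 - 9*b + 20) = (b - 5)*(b - 2)*(b - 4)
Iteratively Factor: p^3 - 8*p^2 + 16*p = (p - 4)*(p^2 - 4*p) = p*(p - 4)*(p - 4)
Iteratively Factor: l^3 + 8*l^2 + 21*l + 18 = (l + 3)*(l^2 + 5*l + 6) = (l + 2)*(l + 3)*(l + 3)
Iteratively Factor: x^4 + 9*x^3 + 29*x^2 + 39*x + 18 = (x + 3)*(x^3 + 6*x^2 + 11*x + 6) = (x + 2)*(x + 3)*(x^2 + 4*x + 3) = (x + 1)*(x + 2)*(x + 3)*(x + 3)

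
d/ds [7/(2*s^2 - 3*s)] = 7*(3 - 4*s)/(s^2*(2*s - 3)^2)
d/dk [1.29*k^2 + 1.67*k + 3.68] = 2.58*k + 1.67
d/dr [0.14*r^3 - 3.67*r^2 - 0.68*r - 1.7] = 0.42*r^2 - 7.34*r - 0.68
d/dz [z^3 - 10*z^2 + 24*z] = 3*z^2 - 20*z + 24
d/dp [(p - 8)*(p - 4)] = 2*p - 12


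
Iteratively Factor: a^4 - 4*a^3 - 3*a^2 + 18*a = (a - 3)*(a^3 - a^2 - 6*a) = a*(a - 3)*(a^2 - a - 6) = a*(a - 3)^2*(a + 2)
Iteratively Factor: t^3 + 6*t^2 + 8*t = (t)*(t^2 + 6*t + 8) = t*(t + 4)*(t + 2)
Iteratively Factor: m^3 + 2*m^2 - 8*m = (m - 2)*(m^2 + 4*m) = m*(m - 2)*(m + 4)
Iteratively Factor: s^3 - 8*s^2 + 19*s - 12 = (s - 1)*(s^2 - 7*s + 12) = (s - 4)*(s - 1)*(s - 3)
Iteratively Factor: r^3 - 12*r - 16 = (r + 2)*(r^2 - 2*r - 8) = (r + 2)^2*(r - 4)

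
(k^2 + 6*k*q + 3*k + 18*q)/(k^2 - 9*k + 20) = (k^2 + 6*k*q + 3*k + 18*q)/(k^2 - 9*k + 20)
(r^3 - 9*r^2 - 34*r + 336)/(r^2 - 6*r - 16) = (r^2 - r - 42)/(r + 2)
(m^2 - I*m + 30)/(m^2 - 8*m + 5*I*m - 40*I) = (m - 6*I)/(m - 8)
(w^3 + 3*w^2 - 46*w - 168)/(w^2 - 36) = (w^2 - 3*w - 28)/(w - 6)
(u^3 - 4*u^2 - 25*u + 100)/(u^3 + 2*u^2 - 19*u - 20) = (u - 5)/(u + 1)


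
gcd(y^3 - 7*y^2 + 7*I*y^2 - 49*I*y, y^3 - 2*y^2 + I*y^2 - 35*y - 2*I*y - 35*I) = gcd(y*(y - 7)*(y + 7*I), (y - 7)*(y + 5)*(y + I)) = y - 7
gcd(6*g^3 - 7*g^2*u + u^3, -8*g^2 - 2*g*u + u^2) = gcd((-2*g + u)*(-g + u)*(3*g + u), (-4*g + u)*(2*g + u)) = 1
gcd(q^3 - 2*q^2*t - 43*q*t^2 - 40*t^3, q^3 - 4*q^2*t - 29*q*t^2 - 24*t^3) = q^2 - 7*q*t - 8*t^2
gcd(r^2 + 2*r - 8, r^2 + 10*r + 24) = r + 4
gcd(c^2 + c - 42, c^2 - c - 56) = c + 7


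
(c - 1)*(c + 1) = c^2 - 1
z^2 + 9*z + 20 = (z + 4)*(z + 5)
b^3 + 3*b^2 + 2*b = b*(b + 1)*(b + 2)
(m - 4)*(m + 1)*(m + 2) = m^3 - m^2 - 10*m - 8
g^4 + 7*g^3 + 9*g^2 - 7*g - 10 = (g - 1)*(g + 1)*(g + 2)*(g + 5)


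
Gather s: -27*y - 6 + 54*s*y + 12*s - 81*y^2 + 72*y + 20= s*(54*y + 12) - 81*y^2 + 45*y + 14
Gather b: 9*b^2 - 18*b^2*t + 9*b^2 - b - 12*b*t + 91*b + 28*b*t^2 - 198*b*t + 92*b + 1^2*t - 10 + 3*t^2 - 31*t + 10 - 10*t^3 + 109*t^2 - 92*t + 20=b^2*(18 - 18*t) + b*(28*t^2 - 210*t + 182) - 10*t^3 + 112*t^2 - 122*t + 20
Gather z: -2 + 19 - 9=8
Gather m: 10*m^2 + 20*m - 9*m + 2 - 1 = 10*m^2 + 11*m + 1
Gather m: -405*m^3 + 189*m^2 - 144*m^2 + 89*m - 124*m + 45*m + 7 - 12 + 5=-405*m^3 + 45*m^2 + 10*m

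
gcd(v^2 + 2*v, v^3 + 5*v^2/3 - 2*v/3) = v^2 + 2*v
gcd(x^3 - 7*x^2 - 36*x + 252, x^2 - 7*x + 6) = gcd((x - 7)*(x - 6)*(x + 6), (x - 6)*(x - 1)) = x - 6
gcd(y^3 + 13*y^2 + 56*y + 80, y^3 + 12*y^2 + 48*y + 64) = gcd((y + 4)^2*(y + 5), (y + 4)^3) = y^2 + 8*y + 16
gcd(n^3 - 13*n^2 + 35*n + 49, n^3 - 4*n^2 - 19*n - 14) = n^2 - 6*n - 7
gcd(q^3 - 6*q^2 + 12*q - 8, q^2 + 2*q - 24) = 1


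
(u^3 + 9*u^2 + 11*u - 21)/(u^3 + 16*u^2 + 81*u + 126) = (u - 1)/(u + 6)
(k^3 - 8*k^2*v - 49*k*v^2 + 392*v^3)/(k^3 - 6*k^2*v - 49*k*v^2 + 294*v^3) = (-k + 8*v)/(-k + 6*v)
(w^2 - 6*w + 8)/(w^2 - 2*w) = (w - 4)/w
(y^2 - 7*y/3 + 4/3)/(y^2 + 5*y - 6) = (y - 4/3)/(y + 6)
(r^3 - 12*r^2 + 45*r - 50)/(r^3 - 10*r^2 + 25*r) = (r - 2)/r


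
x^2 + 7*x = x*(x + 7)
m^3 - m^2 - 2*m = m*(m - 2)*(m + 1)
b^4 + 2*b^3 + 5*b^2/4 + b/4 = b*(b + 1/2)^2*(b + 1)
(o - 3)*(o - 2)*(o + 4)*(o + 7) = o^4 + 6*o^3 - 21*o^2 - 74*o + 168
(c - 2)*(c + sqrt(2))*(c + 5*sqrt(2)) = c^3 - 2*c^2 + 6*sqrt(2)*c^2 - 12*sqrt(2)*c + 10*c - 20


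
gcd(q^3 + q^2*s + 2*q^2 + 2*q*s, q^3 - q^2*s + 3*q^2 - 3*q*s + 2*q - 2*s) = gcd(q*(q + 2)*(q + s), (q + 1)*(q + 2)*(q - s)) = q + 2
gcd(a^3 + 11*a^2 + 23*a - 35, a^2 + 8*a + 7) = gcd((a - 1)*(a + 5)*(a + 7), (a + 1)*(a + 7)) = a + 7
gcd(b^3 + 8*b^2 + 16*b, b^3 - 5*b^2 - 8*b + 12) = 1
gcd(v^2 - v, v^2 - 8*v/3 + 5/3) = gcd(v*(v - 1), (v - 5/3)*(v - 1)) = v - 1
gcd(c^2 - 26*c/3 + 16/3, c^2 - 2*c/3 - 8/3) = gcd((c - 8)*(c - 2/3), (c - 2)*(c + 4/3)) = 1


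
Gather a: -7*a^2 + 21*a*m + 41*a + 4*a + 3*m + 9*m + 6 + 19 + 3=-7*a^2 + a*(21*m + 45) + 12*m + 28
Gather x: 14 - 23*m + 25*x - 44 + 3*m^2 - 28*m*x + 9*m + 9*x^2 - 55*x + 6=3*m^2 - 14*m + 9*x^2 + x*(-28*m - 30) - 24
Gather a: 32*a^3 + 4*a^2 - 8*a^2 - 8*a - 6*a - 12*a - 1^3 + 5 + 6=32*a^3 - 4*a^2 - 26*a + 10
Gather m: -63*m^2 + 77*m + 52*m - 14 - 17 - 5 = -63*m^2 + 129*m - 36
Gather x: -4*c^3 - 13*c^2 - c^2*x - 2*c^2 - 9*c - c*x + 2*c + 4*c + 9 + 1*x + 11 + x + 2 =-4*c^3 - 15*c^2 - 3*c + x*(-c^2 - c + 2) + 22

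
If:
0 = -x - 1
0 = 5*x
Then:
No Solution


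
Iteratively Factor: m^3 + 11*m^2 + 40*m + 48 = (m + 3)*(m^2 + 8*m + 16) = (m + 3)*(m + 4)*(m + 4)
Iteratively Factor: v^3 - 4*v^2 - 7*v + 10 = (v - 5)*(v^2 + v - 2) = (v - 5)*(v + 2)*(v - 1)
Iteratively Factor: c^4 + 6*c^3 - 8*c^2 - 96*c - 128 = (c + 4)*(c^3 + 2*c^2 - 16*c - 32) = (c + 4)^2*(c^2 - 2*c - 8) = (c - 4)*(c + 4)^2*(c + 2)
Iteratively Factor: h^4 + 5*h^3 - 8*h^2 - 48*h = (h - 3)*(h^3 + 8*h^2 + 16*h) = (h - 3)*(h + 4)*(h^2 + 4*h) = h*(h - 3)*(h + 4)*(h + 4)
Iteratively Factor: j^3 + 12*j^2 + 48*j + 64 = (j + 4)*(j^2 + 8*j + 16) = (j + 4)^2*(j + 4)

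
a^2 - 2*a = a*(a - 2)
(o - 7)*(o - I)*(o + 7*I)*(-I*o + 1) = -I*o^4 + 7*o^3 + 7*I*o^3 - 49*o^2 - I*o^2 + 7*o + 7*I*o - 49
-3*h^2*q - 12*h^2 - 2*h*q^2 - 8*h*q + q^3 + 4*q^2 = (-3*h + q)*(h + q)*(q + 4)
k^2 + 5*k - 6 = (k - 1)*(k + 6)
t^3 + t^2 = t^2*(t + 1)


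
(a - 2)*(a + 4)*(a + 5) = a^3 + 7*a^2 + 2*a - 40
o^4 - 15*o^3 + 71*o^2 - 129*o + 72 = (o - 8)*(o - 3)^2*(o - 1)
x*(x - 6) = x^2 - 6*x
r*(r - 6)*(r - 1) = r^3 - 7*r^2 + 6*r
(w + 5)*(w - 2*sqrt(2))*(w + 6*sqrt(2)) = w^3 + 5*w^2 + 4*sqrt(2)*w^2 - 24*w + 20*sqrt(2)*w - 120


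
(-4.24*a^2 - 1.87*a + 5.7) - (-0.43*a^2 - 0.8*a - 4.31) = -3.81*a^2 - 1.07*a + 10.01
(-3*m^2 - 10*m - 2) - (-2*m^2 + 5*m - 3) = -m^2 - 15*m + 1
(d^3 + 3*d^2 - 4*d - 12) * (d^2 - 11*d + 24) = d^5 - 8*d^4 - 13*d^3 + 104*d^2 + 36*d - 288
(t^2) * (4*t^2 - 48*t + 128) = 4*t^4 - 48*t^3 + 128*t^2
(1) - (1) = 0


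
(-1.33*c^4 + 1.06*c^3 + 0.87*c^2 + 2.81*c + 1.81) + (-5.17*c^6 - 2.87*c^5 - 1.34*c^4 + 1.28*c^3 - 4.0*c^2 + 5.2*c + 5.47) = -5.17*c^6 - 2.87*c^5 - 2.67*c^4 + 2.34*c^3 - 3.13*c^2 + 8.01*c + 7.28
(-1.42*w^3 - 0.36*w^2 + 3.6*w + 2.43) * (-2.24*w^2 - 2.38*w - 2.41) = 3.1808*w^5 + 4.186*w^4 - 3.785*w^3 - 13.1436*w^2 - 14.4594*w - 5.8563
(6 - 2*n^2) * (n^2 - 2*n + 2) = -2*n^4 + 4*n^3 + 2*n^2 - 12*n + 12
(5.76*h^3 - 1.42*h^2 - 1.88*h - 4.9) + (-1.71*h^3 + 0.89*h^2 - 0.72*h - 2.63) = 4.05*h^3 - 0.53*h^2 - 2.6*h - 7.53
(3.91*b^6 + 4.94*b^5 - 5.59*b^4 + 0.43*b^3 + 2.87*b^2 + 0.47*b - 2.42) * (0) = 0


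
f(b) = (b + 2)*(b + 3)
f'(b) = 2*b + 5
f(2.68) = 26.58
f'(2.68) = 10.36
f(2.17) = 21.56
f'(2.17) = 9.34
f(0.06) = 6.30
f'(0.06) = 5.12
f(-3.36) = 0.49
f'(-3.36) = -1.72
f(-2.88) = -0.11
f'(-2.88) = -0.76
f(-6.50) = 15.75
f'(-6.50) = -8.00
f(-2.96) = -0.04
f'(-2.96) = -0.92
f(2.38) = 23.56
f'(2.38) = 9.76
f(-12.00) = 90.00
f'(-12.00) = -19.00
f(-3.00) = 0.00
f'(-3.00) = -1.00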